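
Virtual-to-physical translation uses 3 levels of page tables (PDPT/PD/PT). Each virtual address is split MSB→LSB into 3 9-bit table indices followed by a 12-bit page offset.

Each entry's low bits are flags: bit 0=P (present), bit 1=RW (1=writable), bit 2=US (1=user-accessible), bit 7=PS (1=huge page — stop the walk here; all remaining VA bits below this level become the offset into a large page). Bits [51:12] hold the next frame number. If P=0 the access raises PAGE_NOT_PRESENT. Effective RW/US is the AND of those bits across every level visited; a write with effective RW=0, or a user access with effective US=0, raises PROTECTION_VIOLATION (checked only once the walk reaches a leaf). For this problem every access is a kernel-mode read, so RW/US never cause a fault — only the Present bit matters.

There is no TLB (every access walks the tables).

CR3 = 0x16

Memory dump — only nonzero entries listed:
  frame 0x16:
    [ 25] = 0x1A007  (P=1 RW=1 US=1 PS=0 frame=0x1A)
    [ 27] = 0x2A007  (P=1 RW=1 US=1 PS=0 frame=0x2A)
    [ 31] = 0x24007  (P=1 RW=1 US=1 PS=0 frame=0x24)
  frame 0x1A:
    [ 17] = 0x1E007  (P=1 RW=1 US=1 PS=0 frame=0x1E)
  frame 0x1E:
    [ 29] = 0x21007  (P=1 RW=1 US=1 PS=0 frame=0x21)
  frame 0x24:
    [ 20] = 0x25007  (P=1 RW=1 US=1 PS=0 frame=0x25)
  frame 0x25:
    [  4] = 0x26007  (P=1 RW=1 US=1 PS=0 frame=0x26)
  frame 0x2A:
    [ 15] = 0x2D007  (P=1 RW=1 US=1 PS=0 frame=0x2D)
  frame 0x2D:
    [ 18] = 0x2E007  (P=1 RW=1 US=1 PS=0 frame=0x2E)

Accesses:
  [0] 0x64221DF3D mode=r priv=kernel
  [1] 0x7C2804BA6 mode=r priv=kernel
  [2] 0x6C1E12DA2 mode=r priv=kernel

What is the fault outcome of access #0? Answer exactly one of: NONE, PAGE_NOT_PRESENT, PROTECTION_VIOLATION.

Trace:
#0 VA=0x64221DF3D (r,kernel):
  L0: frame=0x16 idx=25 entry=0x1A007 [P=1 RW=1 US=1 PS=0]
  L1: frame=0x1A idx=17 entry=0x1E007 [P=1 RW=1 US=1 PS=0]
  L2: frame=0x1E idx=29 entry=0x21007 [P=1 RW=1 US=1 PS=0]
  ✓ 0x21F3D  — 3 lookups
#1 VA=0x7C2804BA6 (r,kernel):
  L0: frame=0x16 idx=31 entry=0x24007 [P=1 RW=1 US=1 PS=0]
  L1: frame=0x24 idx=20 entry=0x25007 [P=1 RW=1 US=1 PS=0]
  L2: frame=0x25 idx=4 entry=0x26007 [P=1 RW=1 US=1 PS=0]
  ✓ 0x26BA6  — 3 lookups
#2 VA=0x6C1E12DA2 (r,kernel):
  L0: frame=0x16 idx=27 entry=0x2A007 [P=1 RW=1 US=1 PS=0]
  L1: frame=0x2A idx=15 entry=0x2D007 [P=1 RW=1 US=1 PS=0]
  L2: frame=0x2D idx=18 entry=0x2E007 [P=1 RW=1 US=1 PS=0]
  ✓ 0x2EDA2  — 3 lookups

Access #0 fault: NONE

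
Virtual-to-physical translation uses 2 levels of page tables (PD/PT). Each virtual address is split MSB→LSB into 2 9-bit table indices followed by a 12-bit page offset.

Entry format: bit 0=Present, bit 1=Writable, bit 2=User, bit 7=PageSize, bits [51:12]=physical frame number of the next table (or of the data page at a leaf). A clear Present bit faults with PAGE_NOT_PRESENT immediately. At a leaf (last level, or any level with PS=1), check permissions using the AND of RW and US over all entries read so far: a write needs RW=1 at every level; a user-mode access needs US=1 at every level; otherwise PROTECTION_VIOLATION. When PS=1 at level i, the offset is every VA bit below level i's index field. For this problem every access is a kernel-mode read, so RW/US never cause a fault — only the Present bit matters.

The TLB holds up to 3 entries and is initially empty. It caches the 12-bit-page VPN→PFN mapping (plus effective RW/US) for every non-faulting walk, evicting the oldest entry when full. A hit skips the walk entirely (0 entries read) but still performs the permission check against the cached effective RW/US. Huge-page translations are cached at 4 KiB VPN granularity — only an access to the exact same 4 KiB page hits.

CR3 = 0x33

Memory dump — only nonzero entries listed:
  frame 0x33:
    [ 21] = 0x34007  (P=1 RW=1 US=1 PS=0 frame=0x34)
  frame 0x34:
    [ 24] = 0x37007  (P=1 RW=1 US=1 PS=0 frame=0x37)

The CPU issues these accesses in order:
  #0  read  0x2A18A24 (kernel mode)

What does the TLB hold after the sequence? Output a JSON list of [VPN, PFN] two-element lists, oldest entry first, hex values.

Per-access translation:
#0 VA=0x2A18A24 (r,kernel):
  lvl0: tbl 0x33, slot 21 ⇒ 0x34007 (P1/RW1/US1/PS0)
  lvl1: tbl 0x34, slot 24 ⇒ 0x37007 (P1/RW1/US1/PS0)
  ✓ 0x37A24  — 2 lookups

TLB: [["0x2A18", "0x37"]]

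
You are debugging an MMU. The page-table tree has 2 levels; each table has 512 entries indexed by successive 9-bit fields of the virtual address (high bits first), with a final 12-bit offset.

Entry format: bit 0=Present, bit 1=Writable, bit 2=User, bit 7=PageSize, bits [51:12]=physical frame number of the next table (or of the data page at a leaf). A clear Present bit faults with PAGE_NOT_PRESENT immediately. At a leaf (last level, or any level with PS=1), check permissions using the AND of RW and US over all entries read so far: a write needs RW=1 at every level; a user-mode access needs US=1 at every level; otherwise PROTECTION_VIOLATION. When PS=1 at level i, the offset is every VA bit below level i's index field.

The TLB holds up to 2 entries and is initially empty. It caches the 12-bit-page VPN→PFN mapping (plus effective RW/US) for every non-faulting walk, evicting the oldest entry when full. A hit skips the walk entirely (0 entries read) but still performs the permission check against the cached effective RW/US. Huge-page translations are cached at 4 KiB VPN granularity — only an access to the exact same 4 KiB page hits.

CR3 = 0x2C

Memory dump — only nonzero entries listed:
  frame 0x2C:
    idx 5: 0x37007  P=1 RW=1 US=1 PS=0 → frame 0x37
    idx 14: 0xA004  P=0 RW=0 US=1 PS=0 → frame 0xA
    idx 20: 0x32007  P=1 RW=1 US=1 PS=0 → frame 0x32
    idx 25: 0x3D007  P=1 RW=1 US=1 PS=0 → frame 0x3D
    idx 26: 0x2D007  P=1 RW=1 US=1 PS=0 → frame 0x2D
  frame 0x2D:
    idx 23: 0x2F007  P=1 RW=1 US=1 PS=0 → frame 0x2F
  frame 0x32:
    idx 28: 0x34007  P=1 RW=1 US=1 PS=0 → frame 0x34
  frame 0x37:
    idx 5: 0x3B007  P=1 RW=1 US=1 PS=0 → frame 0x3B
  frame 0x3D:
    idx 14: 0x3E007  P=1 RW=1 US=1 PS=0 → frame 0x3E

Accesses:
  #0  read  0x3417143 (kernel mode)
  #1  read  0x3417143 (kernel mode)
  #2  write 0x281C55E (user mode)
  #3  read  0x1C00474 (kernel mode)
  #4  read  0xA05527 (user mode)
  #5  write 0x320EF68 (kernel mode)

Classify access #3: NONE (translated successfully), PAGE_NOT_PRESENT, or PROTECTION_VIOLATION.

Per-access translation:
#0 VA=0x3417143 (r,kernel):
  L0: frame=0x2C idx=26 entry=0x2D007 [P=1 RW=1 US=1 PS=0]
  L1: frame=0x2D idx=23 entry=0x2F007 [P=1 RW=1 US=1 PS=0]
  → PA=0x2F143  (2 entries read)
#1 VA=0x3417143 (r,kernel):
  TLB hit vpn=0x3417 → PA=0x2F143
#2 VA=0x281C55E (w,user):
  L0: frame=0x2C idx=20 entry=0x32007 [P=1 RW=1 US=1 PS=0]
  L1: frame=0x32 idx=28 entry=0x34007 [P=1 RW=1 US=1 PS=0]
  → PA=0x3455E  (2 entries read)
#3 VA=0x1C00474 (r,kernel):
  L0: frame=0x2C idx=14 entry=0xA004 [P=0 RW=0 US=1 PS=0]
  ✗ PAGE_NOT_PRESENT  [1 reads]
#4 VA=0xA05527 (r,user):
  L0: frame=0x2C idx=5 entry=0x37007 [P=1 RW=1 US=1 PS=0]
  L1: frame=0x37 idx=5 entry=0x3B007 [P=1 RW=1 US=1 PS=0]
  → PA=0x3B527  (2 entries read)
#5 VA=0x320EF68 (w,kernel):
  L0: frame=0x2C idx=25 entry=0x3D007 [P=1 RW=1 US=1 PS=0]
  L1: frame=0x3D idx=14 entry=0x3E007 [P=1 RW=1 US=1 PS=0]
  → PA=0x3EF68  (2 entries read)

Access #3 fault: PAGE_NOT_PRESENT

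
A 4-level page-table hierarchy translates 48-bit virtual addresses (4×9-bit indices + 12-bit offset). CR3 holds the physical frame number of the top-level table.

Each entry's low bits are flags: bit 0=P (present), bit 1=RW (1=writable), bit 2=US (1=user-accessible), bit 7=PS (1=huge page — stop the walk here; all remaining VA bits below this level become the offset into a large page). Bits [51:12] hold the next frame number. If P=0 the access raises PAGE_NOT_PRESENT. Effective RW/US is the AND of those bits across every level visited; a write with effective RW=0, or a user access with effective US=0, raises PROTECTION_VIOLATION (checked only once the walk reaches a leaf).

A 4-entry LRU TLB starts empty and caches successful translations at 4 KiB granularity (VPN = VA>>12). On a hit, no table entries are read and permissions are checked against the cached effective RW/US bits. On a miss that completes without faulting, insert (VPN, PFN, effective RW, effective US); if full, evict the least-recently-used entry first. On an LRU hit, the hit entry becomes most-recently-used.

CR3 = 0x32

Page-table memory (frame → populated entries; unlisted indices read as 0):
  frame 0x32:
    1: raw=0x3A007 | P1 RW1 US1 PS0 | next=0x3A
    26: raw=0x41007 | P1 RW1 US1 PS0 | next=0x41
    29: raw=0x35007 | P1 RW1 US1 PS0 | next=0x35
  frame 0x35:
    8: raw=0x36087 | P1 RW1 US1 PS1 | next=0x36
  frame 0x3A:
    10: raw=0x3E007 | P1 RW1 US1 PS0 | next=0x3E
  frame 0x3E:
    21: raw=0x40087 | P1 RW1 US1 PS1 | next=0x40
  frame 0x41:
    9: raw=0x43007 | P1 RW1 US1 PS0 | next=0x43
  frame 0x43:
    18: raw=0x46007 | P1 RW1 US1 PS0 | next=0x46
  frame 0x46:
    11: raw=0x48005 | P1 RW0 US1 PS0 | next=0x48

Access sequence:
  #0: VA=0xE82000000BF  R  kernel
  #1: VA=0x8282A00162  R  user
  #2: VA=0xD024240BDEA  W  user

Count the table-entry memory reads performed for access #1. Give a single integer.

Per-access translation:
#0 VA=0xE82000000BF (r,kernel):
  [0] read 0x32 idx=29: raw=0x35007 flags P=1 W=1 U=1 S=0
  [1] read 0x35 idx=8: raw=0x36087 flags P=1 W=1 U=1 S=1
  ✓ 0x360BF (huge @L1)  — 2 lookups
#1 VA=0x8282A00162 (r,user):
  [0] read 0x32 idx=1: raw=0x3A007 flags P=1 W=1 U=1 S=0
  [1] read 0x3A idx=10: raw=0x3E007 flags P=1 W=1 U=1 S=0
  [2] read 0x3E idx=21: raw=0x40087 flags P=1 W=1 U=1 S=1
  ✓ 0x40162 (huge @L2)  — 3 lookups
#2 VA=0xD024240BDEA (w,user):
  [0] read 0x32 idx=26: raw=0x41007 flags P=1 W=1 U=1 S=0
  [1] read 0x41 idx=9: raw=0x43007 flags P=1 W=1 U=1 S=0
  [2] read 0x43 idx=18: raw=0x46007 flags P=1 W=1 U=1 S=0
  [3] read 0x46 idx=11: raw=0x48005 flags P=1 W=0 U=1 S=0
  ✗ PROTECTION_VIOLATION  [4 reads]

Entries read for #1: 3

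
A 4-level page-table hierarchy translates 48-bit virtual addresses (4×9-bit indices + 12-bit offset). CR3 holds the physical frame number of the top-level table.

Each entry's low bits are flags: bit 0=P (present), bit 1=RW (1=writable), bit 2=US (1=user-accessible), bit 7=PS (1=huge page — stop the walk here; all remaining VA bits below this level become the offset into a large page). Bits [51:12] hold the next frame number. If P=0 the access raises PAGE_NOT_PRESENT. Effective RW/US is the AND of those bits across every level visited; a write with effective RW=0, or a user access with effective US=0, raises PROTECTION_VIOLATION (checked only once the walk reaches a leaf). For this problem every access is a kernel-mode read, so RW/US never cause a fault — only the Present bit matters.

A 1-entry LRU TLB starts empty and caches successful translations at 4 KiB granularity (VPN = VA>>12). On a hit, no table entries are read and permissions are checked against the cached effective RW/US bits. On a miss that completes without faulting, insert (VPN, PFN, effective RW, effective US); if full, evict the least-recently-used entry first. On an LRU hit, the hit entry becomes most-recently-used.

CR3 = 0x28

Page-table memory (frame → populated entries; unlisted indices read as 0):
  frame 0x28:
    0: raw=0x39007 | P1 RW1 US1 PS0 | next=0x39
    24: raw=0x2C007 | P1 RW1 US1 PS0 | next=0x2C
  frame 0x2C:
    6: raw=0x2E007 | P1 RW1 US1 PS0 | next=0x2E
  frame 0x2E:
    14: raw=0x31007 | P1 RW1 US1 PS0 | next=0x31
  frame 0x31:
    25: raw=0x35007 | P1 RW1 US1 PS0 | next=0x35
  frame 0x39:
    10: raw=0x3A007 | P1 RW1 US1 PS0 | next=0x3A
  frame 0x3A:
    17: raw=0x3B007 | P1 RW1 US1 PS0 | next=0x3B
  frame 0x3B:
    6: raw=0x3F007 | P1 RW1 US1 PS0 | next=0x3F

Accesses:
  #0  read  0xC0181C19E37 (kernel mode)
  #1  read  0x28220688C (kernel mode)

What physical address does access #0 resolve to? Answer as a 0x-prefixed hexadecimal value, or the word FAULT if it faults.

Per-access translation:
#0 VA=0xC0181C19E37 (r,kernel):
  lvl0: tbl 0x28, slot 24 ⇒ 0x2C007 (P1/RW1/US1/PS0)
  lvl1: tbl 0x2C, slot 6 ⇒ 0x2E007 (P1/RW1/US1/PS0)
  lvl2: tbl 0x2E, slot 14 ⇒ 0x31007 (P1/RW1/US1/PS0)
  lvl3: tbl 0x31, slot 25 ⇒ 0x35007 (P1/RW1/US1/PS0)
  ⇒ phys 0x35E37  [4 reads]
#1 VA=0x28220688C (r,kernel):
  lvl0: tbl 0x28, slot 0 ⇒ 0x39007 (P1/RW1/US1/PS0)
  lvl1: tbl 0x39, slot 10 ⇒ 0x3A007 (P1/RW1/US1/PS0)
  lvl2: tbl 0x3A, slot 17 ⇒ 0x3B007 (P1/RW1/US1/PS0)
  lvl3: tbl 0x3B, slot 6 ⇒ 0x3F007 (P1/RW1/US1/PS0)
  ⇒ phys 0x3F88C  [4 reads]

Access #0 PA: 0x35E37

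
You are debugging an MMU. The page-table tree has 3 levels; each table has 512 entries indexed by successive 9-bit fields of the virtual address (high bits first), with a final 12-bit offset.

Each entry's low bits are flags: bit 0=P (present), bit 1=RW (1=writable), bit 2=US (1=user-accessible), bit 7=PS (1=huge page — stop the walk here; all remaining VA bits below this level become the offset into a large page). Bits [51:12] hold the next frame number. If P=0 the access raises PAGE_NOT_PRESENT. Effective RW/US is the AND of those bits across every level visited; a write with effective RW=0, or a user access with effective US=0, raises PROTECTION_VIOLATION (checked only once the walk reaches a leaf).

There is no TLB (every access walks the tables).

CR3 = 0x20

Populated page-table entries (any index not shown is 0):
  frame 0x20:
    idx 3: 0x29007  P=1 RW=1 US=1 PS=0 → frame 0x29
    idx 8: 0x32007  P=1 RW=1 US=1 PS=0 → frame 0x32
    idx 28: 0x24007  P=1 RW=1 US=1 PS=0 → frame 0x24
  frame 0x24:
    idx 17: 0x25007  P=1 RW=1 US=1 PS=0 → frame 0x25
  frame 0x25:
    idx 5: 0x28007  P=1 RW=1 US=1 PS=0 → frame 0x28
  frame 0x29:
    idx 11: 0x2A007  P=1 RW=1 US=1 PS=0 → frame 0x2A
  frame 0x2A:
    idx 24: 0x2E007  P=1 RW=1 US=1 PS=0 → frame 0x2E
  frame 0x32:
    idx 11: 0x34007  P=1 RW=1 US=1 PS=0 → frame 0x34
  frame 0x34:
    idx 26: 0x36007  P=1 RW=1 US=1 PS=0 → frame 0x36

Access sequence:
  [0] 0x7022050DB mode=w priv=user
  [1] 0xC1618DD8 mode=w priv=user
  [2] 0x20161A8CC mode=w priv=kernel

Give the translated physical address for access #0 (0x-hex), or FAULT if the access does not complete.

Walk each access:
#0 VA=0x7022050DB (w,user):
  [0] read 0x20 idx=28: raw=0x24007 flags P=1 W=1 U=1 S=0
  [1] read 0x24 idx=17: raw=0x25007 flags P=1 W=1 U=1 S=0
  [2] read 0x25 idx=5: raw=0x28007 flags P=1 W=1 U=1 S=0
  ⇒ phys 0x280DB  [3 reads]
#1 VA=0xC1618DD8 (w,user):
  [0] read 0x20 idx=3: raw=0x29007 flags P=1 W=1 U=1 S=0
  [1] read 0x29 idx=11: raw=0x2A007 flags P=1 W=1 U=1 S=0
  [2] read 0x2A idx=24: raw=0x2E007 flags P=1 W=1 U=1 S=0
  ⇒ phys 0x2EDD8  [3 reads]
#2 VA=0x20161A8CC (w,kernel):
  [0] read 0x20 idx=8: raw=0x32007 flags P=1 W=1 U=1 S=0
  [1] read 0x32 idx=11: raw=0x34007 flags P=1 W=1 U=1 S=0
  [2] read 0x34 idx=26: raw=0x36007 flags P=1 W=1 U=1 S=0
  ⇒ phys 0x368CC  [3 reads]

Access #0 PA: 0x280DB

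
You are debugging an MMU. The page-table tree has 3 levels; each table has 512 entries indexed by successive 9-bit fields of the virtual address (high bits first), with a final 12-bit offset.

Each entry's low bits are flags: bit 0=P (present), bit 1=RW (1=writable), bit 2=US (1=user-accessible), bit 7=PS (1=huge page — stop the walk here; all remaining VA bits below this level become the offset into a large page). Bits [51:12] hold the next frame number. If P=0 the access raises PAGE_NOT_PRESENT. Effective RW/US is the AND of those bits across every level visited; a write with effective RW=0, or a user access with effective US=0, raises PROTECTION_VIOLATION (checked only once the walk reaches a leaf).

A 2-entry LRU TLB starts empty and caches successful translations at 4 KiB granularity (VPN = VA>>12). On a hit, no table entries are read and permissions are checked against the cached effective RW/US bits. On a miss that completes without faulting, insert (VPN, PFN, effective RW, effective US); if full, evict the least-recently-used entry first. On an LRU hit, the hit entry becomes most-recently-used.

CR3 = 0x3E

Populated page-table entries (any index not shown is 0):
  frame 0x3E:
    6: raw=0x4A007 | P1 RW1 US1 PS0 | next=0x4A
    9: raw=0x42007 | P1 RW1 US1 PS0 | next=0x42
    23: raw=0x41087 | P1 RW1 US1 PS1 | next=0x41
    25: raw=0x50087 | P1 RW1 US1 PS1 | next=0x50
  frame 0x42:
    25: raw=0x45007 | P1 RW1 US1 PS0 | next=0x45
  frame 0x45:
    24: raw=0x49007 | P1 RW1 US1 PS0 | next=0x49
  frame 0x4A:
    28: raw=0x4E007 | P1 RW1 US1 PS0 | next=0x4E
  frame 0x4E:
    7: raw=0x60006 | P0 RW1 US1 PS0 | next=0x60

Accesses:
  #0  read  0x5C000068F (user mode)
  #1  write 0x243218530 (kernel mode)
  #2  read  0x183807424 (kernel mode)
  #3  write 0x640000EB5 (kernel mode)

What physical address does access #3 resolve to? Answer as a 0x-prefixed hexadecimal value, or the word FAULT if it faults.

Walk each access:
#0 VA=0x5C000068F (r,user):
  lvl0: tbl 0x3E, slot 23 ⇒ 0x41087 (P1/RW1/US1/PS1)
  → PA=0x4168F (huge @L0)  (1 entries read)
#1 VA=0x243218530 (w,kernel):
  lvl0: tbl 0x3E, slot 9 ⇒ 0x42007 (P1/RW1/US1/PS0)
  lvl1: tbl 0x42, slot 25 ⇒ 0x45007 (P1/RW1/US1/PS0)
  lvl2: tbl 0x45, slot 24 ⇒ 0x49007 (P1/RW1/US1/PS0)
  → PA=0x49530  (3 entries read)
#2 VA=0x183807424 (r,kernel):
  lvl0: tbl 0x3E, slot 6 ⇒ 0x4A007 (P1/RW1/US1/PS0)
  lvl1: tbl 0x4A, slot 28 ⇒ 0x4E007 (P1/RW1/US1/PS0)
  lvl2: tbl 0x4E, slot 7 ⇒ 0x60006 (P0/RW1/US1/PS0)
  ✗ PAGE_NOT_PRESENT  [3 reads]
#3 VA=0x640000EB5 (w,kernel):
  lvl0: tbl 0x3E, slot 25 ⇒ 0x50087 (P1/RW1/US1/PS1)
  → PA=0x50EB5 (huge @L0)  (1 entries read)

Access #3 PA: 0x50EB5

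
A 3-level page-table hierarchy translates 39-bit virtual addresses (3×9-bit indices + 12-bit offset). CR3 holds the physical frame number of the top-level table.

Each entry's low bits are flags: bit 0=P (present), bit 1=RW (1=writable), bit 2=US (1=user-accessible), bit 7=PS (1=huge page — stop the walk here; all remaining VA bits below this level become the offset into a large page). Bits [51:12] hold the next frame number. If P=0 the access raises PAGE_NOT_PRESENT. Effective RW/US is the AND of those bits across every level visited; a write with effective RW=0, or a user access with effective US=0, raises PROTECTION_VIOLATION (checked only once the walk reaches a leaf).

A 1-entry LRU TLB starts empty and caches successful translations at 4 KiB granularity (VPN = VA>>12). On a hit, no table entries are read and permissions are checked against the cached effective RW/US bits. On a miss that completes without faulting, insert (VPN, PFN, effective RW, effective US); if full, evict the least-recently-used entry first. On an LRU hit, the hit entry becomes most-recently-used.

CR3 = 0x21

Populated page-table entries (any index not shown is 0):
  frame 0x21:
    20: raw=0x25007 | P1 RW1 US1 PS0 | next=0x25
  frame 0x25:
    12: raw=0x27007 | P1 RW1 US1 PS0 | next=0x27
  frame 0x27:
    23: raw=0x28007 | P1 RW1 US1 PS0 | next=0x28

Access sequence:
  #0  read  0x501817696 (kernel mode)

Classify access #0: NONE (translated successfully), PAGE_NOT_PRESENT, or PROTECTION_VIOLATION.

Walk each access:
#0 VA=0x501817696 (r,kernel):
  L0 @0x21[20] → 0x25007  P=1,RW=1,US=1,PS=0
  L1 @0x25[12] → 0x27007  P=1,RW=1,US=1,PS=0
  L2 @0x27[23] → 0x28007  P=1,RW=1,US=1,PS=0
  ⇒ phys 0x28696  [3 reads]

Access #0 fault: NONE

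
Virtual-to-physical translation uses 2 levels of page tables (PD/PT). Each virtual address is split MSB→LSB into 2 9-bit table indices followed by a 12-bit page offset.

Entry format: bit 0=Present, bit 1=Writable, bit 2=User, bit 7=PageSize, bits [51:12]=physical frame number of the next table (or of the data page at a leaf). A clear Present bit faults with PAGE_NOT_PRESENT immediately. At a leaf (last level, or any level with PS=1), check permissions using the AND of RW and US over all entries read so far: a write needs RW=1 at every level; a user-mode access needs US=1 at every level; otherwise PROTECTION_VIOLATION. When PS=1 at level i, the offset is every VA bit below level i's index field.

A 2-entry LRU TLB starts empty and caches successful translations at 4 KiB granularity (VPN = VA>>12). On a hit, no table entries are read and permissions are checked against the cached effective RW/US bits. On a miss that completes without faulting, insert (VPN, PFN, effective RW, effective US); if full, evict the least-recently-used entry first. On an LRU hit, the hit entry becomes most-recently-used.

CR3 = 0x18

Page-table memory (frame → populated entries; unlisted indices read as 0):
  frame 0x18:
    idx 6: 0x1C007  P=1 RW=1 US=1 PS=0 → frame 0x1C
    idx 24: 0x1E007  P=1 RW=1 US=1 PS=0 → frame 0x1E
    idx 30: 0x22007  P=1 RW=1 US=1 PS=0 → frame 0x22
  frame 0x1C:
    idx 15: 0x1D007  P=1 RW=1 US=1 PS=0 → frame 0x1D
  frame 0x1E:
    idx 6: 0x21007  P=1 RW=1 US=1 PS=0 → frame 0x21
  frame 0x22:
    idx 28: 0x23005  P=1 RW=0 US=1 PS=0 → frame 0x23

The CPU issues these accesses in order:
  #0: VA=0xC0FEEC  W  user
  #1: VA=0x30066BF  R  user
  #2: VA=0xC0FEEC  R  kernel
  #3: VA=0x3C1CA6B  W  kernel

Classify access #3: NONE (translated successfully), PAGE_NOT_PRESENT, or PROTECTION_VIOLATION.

Trace:
#0 VA=0xC0FEEC (w,user):
  [0] read 0x18 idx=6: raw=0x1C007 flags P=1 W=1 U=1 S=0
  [1] read 0x1C idx=15: raw=0x1D007 flags P=1 W=1 U=1 S=0
  → PA=0x1DEEC  (2 entries read)
#1 VA=0x30066BF (r,user):
  [0] read 0x18 idx=24: raw=0x1E007 flags P=1 W=1 U=1 S=0
  [1] read 0x1E idx=6: raw=0x21007 flags P=1 W=1 U=1 S=0
  → PA=0x216BF  (2 entries read)
#2 VA=0xC0FEEC (r,kernel):
  TLB hit vpn=0xC0F → PA=0x1DEEC
#3 VA=0x3C1CA6B (w,kernel):
  [0] read 0x18 idx=30: raw=0x22007 flags P=1 W=1 U=1 S=0
  [1] read 0x22 idx=28: raw=0x23005 flags P=1 W=0 U=1 S=0
  ⇒ fault: PROTECTION_VIOLATION  — 2 lookups

Access #3 fault: PROTECTION_VIOLATION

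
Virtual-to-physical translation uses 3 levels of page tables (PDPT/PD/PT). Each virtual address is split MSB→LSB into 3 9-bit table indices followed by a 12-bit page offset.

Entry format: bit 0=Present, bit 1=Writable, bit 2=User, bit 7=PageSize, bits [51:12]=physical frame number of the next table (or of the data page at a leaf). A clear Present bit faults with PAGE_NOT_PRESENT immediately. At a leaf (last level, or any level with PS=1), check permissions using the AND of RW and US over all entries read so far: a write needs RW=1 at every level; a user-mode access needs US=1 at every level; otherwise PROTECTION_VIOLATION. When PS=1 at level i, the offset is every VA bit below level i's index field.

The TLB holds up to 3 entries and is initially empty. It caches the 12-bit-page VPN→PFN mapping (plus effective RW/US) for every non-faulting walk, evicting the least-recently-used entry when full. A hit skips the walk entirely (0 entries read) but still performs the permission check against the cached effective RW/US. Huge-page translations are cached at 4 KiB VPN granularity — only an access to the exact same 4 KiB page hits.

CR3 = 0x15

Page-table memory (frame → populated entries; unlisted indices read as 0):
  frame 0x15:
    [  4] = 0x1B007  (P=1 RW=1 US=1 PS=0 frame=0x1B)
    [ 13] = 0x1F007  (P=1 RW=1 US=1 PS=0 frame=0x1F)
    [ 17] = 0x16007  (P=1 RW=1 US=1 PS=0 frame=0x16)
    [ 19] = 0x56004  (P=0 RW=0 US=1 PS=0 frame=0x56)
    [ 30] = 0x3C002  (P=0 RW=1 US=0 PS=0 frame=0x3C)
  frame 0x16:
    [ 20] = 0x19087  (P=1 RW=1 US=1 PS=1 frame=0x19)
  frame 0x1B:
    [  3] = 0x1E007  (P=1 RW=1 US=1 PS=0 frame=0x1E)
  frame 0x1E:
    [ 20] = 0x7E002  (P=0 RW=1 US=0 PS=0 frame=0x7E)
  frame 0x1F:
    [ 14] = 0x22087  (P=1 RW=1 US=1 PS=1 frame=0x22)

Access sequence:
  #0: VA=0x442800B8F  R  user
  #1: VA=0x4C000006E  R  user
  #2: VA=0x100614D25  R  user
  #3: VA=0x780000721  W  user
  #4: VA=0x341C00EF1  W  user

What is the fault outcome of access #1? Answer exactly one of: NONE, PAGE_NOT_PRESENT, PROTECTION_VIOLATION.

Per-access translation:
#0 VA=0x442800B8F (r,user):
  [0] read 0x15 idx=17: raw=0x16007 flags P=1 W=1 U=1 S=0
  [1] read 0x16 idx=20: raw=0x19087 flags P=1 W=1 U=1 S=1
  → PA=0x19B8F (huge @L1)  (2 entries read)
#1 VA=0x4C000006E (r,user):
  [0] read 0x15 idx=19: raw=0x56004 flags P=0 W=0 U=1 S=0
  → PAGE_NOT_PRESENT  (1 entries read)
#2 VA=0x100614D25 (r,user):
  [0] read 0x15 idx=4: raw=0x1B007 flags P=1 W=1 U=1 S=0
  [1] read 0x1B idx=3: raw=0x1E007 flags P=1 W=1 U=1 S=0
  [2] read 0x1E idx=20: raw=0x7E002 flags P=0 W=1 U=0 S=0
  → PAGE_NOT_PRESENT  (3 entries read)
#3 VA=0x780000721 (w,user):
  [0] read 0x15 idx=30: raw=0x3C002 flags P=0 W=1 U=0 S=0
  → PAGE_NOT_PRESENT  (1 entries read)
#4 VA=0x341C00EF1 (w,user):
  [0] read 0x15 idx=13: raw=0x1F007 flags P=1 W=1 U=1 S=0
  [1] read 0x1F idx=14: raw=0x22087 flags P=1 W=1 U=1 S=1
  → PA=0x22EF1 (huge @L1)  (2 entries read)

Access #1 fault: PAGE_NOT_PRESENT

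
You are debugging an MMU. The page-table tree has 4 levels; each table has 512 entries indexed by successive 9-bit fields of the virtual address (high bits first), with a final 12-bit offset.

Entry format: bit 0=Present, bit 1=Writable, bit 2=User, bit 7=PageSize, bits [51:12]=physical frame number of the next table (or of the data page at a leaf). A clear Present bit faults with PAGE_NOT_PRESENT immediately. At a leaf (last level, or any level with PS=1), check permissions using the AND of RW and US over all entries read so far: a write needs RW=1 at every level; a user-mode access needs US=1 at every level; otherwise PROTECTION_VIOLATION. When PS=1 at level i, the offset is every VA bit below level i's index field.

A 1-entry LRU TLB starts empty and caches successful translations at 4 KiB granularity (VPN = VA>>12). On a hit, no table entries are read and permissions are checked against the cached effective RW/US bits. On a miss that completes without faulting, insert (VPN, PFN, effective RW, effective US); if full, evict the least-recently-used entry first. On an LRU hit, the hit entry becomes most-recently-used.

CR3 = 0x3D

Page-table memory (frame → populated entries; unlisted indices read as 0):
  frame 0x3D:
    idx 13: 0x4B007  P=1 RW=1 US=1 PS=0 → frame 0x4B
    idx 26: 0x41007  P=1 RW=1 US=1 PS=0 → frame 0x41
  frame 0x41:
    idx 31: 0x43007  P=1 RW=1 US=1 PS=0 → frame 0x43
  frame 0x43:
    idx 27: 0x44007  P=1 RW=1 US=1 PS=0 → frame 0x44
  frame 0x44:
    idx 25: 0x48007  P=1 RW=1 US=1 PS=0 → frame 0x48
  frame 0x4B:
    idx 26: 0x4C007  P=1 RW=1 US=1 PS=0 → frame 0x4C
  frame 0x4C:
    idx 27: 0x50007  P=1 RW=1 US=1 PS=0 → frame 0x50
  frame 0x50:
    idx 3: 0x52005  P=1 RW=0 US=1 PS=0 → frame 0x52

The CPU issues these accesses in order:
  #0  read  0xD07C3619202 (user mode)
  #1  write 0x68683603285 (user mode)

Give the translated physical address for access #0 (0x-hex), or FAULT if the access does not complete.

Trace:
#0 VA=0xD07C3619202 (r,user):
  L0 @0x3D[26] → 0x41007  P=1,RW=1,US=1,PS=0
  L1 @0x41[31] → 0x43007  P=1,RW=1,US=1,PS=0
  L2 @0x43[27] → 0x44007  P=1,RW=1,US=1,PS=0
  L3 @0x44[25] → 0x48007  P=1,RW=1,US=1,PS=0
  ⇒ phys 0x48202  [4 reads]
#1 VA=0x68683603285 (w,user):
  L0 @0x3D[13] → 0x4B007  P=1,RW=1,US=1,PS=0
  L1 @0x4B[26] → 0x4C007  P=1,RW=1,US=1,PS=0
  L2 @0x4C[27] → 0x50007  P=1,RW=1,US=1,PS=0
  L3 @0x50[3] → 0x52005  P=1,RW=0,US=1,PS=0
  → PROTECTION_VIOLATION  (4 entries read)

Access #0 PA: 0x48202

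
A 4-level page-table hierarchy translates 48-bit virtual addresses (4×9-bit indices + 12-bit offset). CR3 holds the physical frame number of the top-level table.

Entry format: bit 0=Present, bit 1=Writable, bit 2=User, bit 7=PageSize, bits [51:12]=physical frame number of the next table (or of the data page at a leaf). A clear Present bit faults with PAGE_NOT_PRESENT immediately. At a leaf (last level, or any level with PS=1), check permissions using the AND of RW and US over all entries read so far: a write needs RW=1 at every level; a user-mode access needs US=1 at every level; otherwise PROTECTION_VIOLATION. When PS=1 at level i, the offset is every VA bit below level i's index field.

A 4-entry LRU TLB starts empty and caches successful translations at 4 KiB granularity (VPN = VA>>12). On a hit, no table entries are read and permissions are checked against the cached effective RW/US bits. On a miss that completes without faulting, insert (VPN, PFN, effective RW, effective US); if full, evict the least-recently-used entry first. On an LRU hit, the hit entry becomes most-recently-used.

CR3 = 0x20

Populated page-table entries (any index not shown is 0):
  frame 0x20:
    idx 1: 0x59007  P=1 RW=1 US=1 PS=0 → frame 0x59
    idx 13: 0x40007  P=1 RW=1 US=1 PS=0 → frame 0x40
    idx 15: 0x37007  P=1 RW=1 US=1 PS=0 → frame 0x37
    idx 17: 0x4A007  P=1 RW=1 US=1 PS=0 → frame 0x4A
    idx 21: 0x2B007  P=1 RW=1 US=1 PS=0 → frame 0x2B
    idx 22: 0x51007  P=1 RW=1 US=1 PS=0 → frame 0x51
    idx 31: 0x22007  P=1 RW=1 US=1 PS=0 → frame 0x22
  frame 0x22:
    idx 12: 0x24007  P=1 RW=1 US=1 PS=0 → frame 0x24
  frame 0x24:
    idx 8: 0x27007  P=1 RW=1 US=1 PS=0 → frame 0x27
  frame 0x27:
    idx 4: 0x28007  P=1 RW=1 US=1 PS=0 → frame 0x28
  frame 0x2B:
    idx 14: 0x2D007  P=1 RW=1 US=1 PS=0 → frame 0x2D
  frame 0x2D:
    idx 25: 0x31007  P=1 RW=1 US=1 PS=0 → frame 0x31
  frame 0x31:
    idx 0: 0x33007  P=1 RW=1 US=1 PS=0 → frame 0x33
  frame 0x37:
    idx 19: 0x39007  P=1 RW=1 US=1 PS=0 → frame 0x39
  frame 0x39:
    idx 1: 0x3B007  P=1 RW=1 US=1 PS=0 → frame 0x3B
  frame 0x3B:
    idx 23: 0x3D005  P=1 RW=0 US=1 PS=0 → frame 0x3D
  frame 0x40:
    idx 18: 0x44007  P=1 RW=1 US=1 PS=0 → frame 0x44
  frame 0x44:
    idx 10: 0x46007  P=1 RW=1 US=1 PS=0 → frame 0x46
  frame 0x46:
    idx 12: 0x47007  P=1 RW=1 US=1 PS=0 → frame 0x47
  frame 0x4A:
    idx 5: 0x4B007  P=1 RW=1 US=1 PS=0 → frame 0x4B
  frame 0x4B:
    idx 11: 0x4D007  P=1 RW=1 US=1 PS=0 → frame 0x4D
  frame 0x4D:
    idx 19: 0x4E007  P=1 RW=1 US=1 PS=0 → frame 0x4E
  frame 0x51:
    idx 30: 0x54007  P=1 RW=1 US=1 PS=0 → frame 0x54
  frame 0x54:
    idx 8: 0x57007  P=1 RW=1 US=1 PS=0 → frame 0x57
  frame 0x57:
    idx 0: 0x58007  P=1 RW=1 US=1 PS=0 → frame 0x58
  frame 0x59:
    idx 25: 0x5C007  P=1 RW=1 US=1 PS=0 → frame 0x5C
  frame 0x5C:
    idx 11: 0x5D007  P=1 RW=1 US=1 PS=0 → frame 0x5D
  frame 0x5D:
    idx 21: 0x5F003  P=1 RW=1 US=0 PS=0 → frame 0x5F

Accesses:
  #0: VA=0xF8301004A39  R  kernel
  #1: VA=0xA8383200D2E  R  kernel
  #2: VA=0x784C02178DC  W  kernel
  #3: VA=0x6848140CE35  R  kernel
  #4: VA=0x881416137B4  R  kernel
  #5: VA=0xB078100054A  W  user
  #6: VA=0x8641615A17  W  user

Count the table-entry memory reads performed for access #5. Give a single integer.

Per-access translation:
#0 VA=0xF8301004A39 (r,kernel):
  [0] read 0x20 idx=31: raw=0x22007 flags P=1 W=1 U=1 S=0
  [1] read 0x22 idx=12: raw=0x24007 flags P=1 W=1 U=1 S=0
  [2] read 0x24 idx=8: raw=0x27007 flags P=1 W=1 U=1 S=0
  [3] read 0x27 idx=4: raw=0x28007 flags P=1 W=1 U=1 S=0
  ✓ 0x28A39  — 4 lookups
#1 VA=0xA8383200D2E (r,kernel):
  [0] read 0x20 idx=21: raw=0x2B007 flags P=1 W=1 U=1 S=0
  [1] read 0x2B idx=14: raw=0x2D007 flags P=1 W=1 U=1 S=0
  [2] read 0x2D idx=25: raw=0x31007 flags P=1 W=1 U=1 S=0
  [3] read 0x31 idx=0: raw=0x33007 flags P=1 W=1 U=1 S=0
  ✓ 0x33D2E  — 4 lookups
#2 VA=0x784C02178DC (w,kernel):
  [0] read 0x20 idx=15: raw=0x37007 flags P=1 W=1 U=1 S=0
  [1] read 0x37 idx=19: raw=0x39007 flags P=1 W=1 U=1 S=0
  [2] read 0x39 idx=1: raw=0x3B007 flags P=1 W=1 U=1 S=0
  [3] read 0x3B idx=23: raw=0x3D005 flags P=1 W=0 U=1 S=0
  → PROTECTION_VIOLATION  (4 entries read)
#3 VA=0x6848140CE35 (r,kernel):
  [0] read 0x20 idx=13: raw=0x40007 flags P=1 W=1 U=1 S=0
  [1] read 0x40 idx=18: raw=0x44007 flags P=1 W=1 U=1 S=0
  [2] read 0x44 idx=10: raw=0x46007 flags P=1 W=1 U=1 S=0
  [3] read 0x46 idx=12: raw=0x47007 flags P=1 W=1 U=1 S=0
  ✓ 0x47E35  — 4 lookups
#4 VA=0x881416137B4 (r,kernel):
  [0] read 0x20 idx=17: raw=0x4A007 flags P=1 W=1 U=1 S=0
  [1] read 0x4A idx=5: raw=0x4B007 flags P=1 W=1 U=1 S=0
  [2] read 0x4B idx=11: raw=0x4D007 flags P=1 W=1 U=1 S=0
  [3] read 0x4D idx=19: raw=0x4E007 flags P=1 W=1 U=1 S=0
  ✓ 0x4E7B4  — 4 lookups
#5 VA=0xB078100054A (w,user):
  [0] read 0x20 idx=22: raw=0x51007 flags P=1 W=1 U=1 S=0
  [1] read 0x51 idx=30: raw=0x54007 flags P=1 W=1 U=1 S=0
  [2] read 0x54 idx=8: raw=0x57007 flags P=1 W=1 U=1 S=0
  [3] read 0x57 idx=0: raw=0x58007 flags P=1 W=1 U=1 S=0
  ✓ 0x5854A  — 4 lookups
#6 VA=0x8641615A17 (w,user):
  [0] read 0x20 idx=1: raw=0x59007 flags P=1 W=1 U=1 S=0
  [1] read 0x59 idx=25: raw=0x5C007 flags P=1 W=1 U=1 S=0
  [2] read 0x5C idx=11: raw=0x5D007 flags P=1 W=1 U=1 S=0
  [3] read 0x5D idx=21: raw=0x5F003 flags P=1 W=1 U=0 S=0
  → PROTECTION_VIOLATION  (4 entries read)

Entries read for #5: 4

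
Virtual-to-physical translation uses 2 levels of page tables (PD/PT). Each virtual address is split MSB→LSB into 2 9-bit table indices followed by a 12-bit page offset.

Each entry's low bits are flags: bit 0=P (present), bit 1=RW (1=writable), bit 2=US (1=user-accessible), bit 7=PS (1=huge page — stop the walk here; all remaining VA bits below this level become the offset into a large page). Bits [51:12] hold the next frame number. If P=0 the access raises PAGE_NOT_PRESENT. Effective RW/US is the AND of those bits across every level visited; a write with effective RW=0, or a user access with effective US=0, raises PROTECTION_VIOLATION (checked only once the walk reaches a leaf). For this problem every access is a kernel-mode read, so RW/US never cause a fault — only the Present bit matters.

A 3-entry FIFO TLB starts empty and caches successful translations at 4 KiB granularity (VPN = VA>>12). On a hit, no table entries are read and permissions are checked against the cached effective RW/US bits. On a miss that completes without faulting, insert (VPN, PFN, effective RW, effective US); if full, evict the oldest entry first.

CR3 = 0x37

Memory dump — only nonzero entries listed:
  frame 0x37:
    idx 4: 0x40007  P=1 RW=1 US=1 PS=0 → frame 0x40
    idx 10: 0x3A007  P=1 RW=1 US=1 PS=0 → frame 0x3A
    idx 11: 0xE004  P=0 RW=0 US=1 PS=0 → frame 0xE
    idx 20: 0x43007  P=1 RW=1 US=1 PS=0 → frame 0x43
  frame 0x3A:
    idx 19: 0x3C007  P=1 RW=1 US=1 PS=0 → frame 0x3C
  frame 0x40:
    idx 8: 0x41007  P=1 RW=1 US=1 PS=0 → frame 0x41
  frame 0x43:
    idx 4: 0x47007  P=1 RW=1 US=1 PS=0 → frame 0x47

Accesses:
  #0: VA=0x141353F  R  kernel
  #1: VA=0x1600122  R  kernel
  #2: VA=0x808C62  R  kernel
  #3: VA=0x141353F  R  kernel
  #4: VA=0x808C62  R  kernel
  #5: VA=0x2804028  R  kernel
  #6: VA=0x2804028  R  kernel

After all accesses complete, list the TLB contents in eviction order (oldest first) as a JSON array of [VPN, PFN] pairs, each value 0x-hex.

Trace:
#0 VA=0x141353F (r,kernel):
  [0] read 0x37 idx=10: raw=0x3A007 flags P=1 W=1 U=1 S=0
  [1] read 0x3A idx=19: raw=0x3C007 flags P=1 W=1 U=1 S=0
  ✓ 0x3C53F  — 2 lookups
#1 VA=0x1600122 (r,kernel):
  [0] read 0x37 idx=11: raw=0xE004 flags P=0 W=0 U=1 S=0
  ⇒ fault: PAGE_NOT_PRESENT  — 1 lookups
#2 VA=0x808C62 (r,kernel):
  [0] read 0x37 idx=4: raw=0x40007 flags P=1 W=1 U=1 S=0
  [1] read 0x40 idx=8: raw=0x41007 flags P=1 W=1 U=1 S=0
  ✓ 0x41C62  — 2 lookups
#3 VA=0x141353F (r,kernel):
  TLB hit vpn=0x1413 → PA=0x3C53F
#4 VA=0x808C62 (r,kernel):
  TLB hit vpn=0x808 → PA=0x41C62
#5 VA=0x2804028 (r,kernel):
  [0] read 0x37 idx=20: raw=0x43007 flags P=1 W=1 U=1 S=0
  [1] read 0x43 idx=4: raw=0x47007 flags P=1 W=1 U=1 S=0
  ✓ 0x47028  — 2 lookups
#6 VA=0x2804028 (r,kernel):
  TLB hit vpn=0x2804 → PA=0x47028

TLB: [["0x1413", "0x3C"], ["0x808", "0x41"], ["0x2804", "0x47"]]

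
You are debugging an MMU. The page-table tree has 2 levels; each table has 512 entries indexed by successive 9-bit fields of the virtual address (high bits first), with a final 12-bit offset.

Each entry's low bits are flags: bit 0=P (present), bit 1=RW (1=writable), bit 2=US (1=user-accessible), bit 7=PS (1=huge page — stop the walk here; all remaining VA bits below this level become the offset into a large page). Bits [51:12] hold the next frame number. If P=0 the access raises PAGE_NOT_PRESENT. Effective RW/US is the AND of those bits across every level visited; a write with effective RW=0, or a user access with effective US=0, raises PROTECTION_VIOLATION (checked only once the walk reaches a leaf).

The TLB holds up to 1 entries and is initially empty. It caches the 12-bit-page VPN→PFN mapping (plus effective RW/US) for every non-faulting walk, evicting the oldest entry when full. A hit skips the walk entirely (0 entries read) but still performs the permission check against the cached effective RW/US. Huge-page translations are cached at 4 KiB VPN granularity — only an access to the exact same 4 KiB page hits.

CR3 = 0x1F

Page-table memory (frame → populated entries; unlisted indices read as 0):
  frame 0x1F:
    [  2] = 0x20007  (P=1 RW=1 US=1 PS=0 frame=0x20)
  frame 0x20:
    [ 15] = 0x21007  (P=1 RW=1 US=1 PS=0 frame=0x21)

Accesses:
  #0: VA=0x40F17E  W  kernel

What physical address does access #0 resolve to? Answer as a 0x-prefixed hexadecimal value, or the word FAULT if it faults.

Per-access translation:
#0 VA=0x40F17E (w,kernel):
  L0: frame=0x1F idx=2 entry=0x20007 [P=1 RW=1 US=1 PS=0]
  L1: frame=0x20 idx=15 entry=0x21007 [P=1 RW=1 US=1 PS=0]
  → PA=0x2117E  (2 entries read)

Access #0 PA: 0x2117E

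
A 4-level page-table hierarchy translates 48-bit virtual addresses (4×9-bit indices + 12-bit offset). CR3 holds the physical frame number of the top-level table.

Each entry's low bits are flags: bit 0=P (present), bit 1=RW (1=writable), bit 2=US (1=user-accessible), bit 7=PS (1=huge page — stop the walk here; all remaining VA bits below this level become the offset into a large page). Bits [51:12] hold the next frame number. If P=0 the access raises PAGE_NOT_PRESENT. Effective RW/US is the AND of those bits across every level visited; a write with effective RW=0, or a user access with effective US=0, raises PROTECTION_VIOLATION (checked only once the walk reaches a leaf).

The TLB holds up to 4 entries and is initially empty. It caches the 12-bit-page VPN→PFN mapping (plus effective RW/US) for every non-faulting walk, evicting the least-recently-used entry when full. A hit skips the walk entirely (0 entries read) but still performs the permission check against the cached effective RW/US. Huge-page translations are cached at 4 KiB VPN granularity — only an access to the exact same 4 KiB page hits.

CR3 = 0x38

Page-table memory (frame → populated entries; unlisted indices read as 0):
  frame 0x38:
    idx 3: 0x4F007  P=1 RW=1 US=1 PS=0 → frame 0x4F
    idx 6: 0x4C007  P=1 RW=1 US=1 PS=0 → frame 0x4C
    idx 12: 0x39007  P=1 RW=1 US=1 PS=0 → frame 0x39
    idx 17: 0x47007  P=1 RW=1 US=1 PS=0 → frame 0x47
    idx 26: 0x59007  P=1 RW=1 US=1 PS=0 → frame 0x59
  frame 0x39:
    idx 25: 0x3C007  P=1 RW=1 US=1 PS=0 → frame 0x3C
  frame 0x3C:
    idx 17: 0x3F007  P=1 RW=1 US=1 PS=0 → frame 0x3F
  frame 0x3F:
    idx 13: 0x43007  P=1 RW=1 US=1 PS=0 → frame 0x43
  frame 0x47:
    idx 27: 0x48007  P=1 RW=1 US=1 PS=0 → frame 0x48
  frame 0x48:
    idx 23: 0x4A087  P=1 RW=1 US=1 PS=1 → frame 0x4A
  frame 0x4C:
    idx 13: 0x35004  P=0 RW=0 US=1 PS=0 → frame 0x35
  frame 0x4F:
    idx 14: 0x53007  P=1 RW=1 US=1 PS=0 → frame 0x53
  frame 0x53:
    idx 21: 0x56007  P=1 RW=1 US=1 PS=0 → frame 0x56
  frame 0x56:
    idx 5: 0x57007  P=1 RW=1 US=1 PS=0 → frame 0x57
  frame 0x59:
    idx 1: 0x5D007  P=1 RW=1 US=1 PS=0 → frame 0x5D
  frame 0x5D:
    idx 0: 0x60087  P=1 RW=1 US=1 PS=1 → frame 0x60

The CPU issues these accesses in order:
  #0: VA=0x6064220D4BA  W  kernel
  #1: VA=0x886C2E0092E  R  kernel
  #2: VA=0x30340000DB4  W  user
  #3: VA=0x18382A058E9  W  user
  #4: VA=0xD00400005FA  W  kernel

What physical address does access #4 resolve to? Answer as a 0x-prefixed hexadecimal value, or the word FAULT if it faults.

Walk each access:
#0 VA=0x6064220D4BA (w,kernel):
  L0 @0x38[12] → 0x39007  P=1,RW=1,US=1,PS=0
  L1 @0x39[25] → 0x3C007  P=1,RW=1,US=1,PS=0
  L2 @0x3C[17] → 0x3F007  P=1,RW=1,US=1,PS=0
  L3 @0x3F[13] → 0x43007  P=1,RW=1,US=1,PS=0
  ⇒ phys 0x434BA  [4 reads]
#1 VA=0x886C2E0092E (r,kernel):
  L0 @0x38[17] → 0x47007  P=1,RW=1,US=1,PS=0
  L1 @0x47[27] → 0x48007  P=1,RW=1,US=1,PS=0
  L2 @0x48[23] → 0x4A087  P=1,RW=1,US=1,PS=1
  ⇒ phys 0x4A92E (huge @L2)  [3 reads]
#2 VA=0x30340000DB4 (w,user):
  L0 @0x38[6] → 0x4C007  P=1,RW=1,US=1,PS=0
  L1 @0x4C[13] → 0x35004  P=0,RW=0,US=1,PS=0
  → PAGE_NOT_PRESENT  (2 entries read)
#3 VA=0x18382A058E9 (w,user):
  L0 @0x38[3] → 0x4F007  P=1,RW=1,US=1,PS=0
  L1 @0x4F[14] → 0x53007  P=1,RW=1,US=1,PS=0
  L2 @0x53[21] → 0x56007  P=1,RW=1,US=1,PS=0
  L3 @0x56[5] → 0x57007  P=1,RW=1,US=1,PS=0
  ⇒ phys 0x578E9  [4 reads]
#4 VA=0xD00400005FA (w,kernel):
  L0 @0x38[26] → 0x59007  P=1,RW=1,US=1,PS=0
  L1 @0x59[1] → 0x5D007  P=1,RW=1,US=1,PS=0
  L2 @0x5D[0] → 0x60087  P=1,RW=1,US=1,PS=1
  ⇒ phys 0x605FA (huge @L2)  [3 reads]

Access #4 PA: 0x605FA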